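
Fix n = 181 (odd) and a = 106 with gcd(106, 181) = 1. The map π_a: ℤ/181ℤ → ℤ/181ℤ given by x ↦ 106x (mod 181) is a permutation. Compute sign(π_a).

+1

Start at x=100: 100 → 102 → 133 → 161 → 52 → 82 → 4 → … (one orbit).
Decompose π into cycles: lengths [90, 90, 1] (3 cycles, including the fixed point 0).
With 3 cycles on 181 points, sign = (−1)^{181−3} = +1.
Check: (106/181) = +1 by Zolotarev.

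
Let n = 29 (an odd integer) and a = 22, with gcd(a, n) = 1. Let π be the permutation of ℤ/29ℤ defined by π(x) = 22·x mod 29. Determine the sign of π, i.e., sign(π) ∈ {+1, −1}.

Trace 1: π^k(1) = [1, 22, 20, 5, 23, 13, 25] for k=0..6.
Cycle type of π: 14×2 + 1; total 3 cycles.
n − c = 29 − 3 = 26; sign = (−1)^26 = +1.

+1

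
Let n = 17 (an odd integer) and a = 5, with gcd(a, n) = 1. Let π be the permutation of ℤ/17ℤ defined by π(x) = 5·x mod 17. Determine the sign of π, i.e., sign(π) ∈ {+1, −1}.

Orbit of 8 under x↦5x: [8, 6, 13, 14, 2, 10, 16]… (length divides ord_17(5)).
Decompose π into cycles: lengths [16, 1] (2 cycles, including the fixed point 0).
n − c = 17 − 2 = 15; sign = (−1)^15 = -1.
(5|17)_J = -1 (Zolotarev's lemma cross-check).

-1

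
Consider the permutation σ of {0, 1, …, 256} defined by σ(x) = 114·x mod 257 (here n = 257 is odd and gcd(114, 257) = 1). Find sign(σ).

+1

Start at x=141: 141 → 140 → 26 → 137 → 198 → 213 → 124 → … (one orbit).
Cycle lengths of π_114 on ℤ/257ℤ: [128, 128, 1]; 3 cycles in total.
n − c = 257 − 3 = 254; sign = (−1)^254 = +1.
Check: (114/257) = +1 by Zolotarev.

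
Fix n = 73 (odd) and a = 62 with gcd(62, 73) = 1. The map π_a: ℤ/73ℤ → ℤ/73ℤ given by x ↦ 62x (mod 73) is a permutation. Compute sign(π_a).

Orbit of 58 under x↦62x: [58, 19, 10, 36, 42, 49, 45]… (length divides ord_73(62)).
2 cycles of lengths [72, 1].
n − c = 73 − 2 = 71; sign = (−1)^71 = -1.
(62|73)_J = -1 (Zolotarev's lemma cross-check).

-1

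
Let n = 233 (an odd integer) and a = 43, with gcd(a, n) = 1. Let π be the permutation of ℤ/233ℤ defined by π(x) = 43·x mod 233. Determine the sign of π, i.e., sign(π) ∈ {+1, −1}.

Start at x=157: 157 → 227 → 208 → 90 → 142 → 48 → 200 → … (one orbit).
The orbit structure of x ↦ 43x mod 233: 2 orbits of sizes [232, 1].
n − c = 233 − 2 = 231; sign = (−1)^231 = -1.
(43|233)_J = -1 (Zolotarev's lemma cross-check).

-1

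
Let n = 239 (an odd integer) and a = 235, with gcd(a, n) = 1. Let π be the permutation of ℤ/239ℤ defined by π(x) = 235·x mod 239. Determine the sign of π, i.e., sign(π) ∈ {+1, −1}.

-1

Start at x=34: 34 → 103 → 66 → 214 → 100 → 78 → 166 → … (one orbit).
Cycle type of π: 238 + 1; total 2 cycles.
n − c = 239 − 2 = 237; sign = (−1)^237 = -1.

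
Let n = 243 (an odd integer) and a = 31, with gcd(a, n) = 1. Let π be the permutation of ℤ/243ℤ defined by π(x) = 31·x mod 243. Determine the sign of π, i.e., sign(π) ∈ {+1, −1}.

Trace 172: π^k(172) = [172, 229, 52, 154, 157, 7, 217] for k=0..6.
Cycle lengths of π_31 on ℤ/243ℤ: [81, 81, 27, 27, 9, 9, 3, 3, 1, 1, 1]; 11 cycles in total.
With 11 cycles on 243 points, sign = (−1)^{243−11} = +1.
Via Zolotarev, sign(π_{31}) = (31|243) = +1.

+1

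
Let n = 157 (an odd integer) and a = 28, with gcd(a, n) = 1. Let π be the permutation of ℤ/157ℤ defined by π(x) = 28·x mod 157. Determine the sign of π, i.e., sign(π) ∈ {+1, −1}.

Trace 156: π^k(156) = [156, 129, 1, 28] for k=0..3.
Cycle type of π: 4×39 + 1; total 40 cycles.
sign(π) = (−1)^{n − #cycles} = (−1)^{157−40} = (−1)^117 = -1.
Zolotarev: (28|157) = -1, matching the cycle-count sign.

-1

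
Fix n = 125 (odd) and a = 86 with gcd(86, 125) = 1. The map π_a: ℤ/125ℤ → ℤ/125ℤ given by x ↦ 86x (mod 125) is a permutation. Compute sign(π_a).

Trace 41: π^k(41) = [41, 26, 111, 46, 81, 91, 76] for k=0..6.
The orbit structure of x ↦ 86x mod 125: 13 orbits of sizes [25, 25, 25, 25, 5, 5, 5, 5, 1, 1, 1, 1, 1].
n − c = 125 − 13 = 112; sign = (−1)^112 = +1.

+1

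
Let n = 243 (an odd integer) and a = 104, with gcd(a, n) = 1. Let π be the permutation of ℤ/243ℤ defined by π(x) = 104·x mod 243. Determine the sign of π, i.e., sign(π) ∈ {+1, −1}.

-1

Start at x=34: 34 → 134 → 85 → 92 → 91 → 230 → 106 → … (one orbit).
Cycle lengths of π_104 on ℤ/243ℤ: [162, 54, 18, 6, 2, 1]; 6 cycles in total.
With 6 cycles on 243 points, sign = (−1)^{243−6} = -1.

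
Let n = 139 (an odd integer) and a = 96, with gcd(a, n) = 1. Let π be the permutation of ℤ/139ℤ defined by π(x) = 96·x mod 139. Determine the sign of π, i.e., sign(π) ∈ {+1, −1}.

Start at x=42: 42 → 1 → 96 → 42 (one orbit).
Cycle lengths of π_96 on ℤ/139ℤ: [3, 3, 3, 3, 3, 3, 3, 3, 3, 3, 3, 3, 3, 3, 3, 3, 3, 3, 3, 3, 3, 3, 3, 3, 3, 3, 3, 3, 3, 3, 3, 3, 3, 3, 3, 3, 3, 3, 3, 3, 3, 3, 3, 3, 3, 3, 1]; 47 cycles in total.
With 47 cycles on 139 points, sign = (−1)^{139−47} = +1.

+1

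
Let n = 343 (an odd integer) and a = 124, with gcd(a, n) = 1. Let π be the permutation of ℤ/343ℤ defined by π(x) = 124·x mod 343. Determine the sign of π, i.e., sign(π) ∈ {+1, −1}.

-1

Start at x=207: 207 → 286 → 135 → 276 → 267 → 180 → 25 → … (one orbit).
Decompose π into cycles: lengths [294, 42, 6, 1] (4 cycles, including the fixed point 0).
With 4 cycles on 343 points, sign = (−1)^{343−4} = -1.
(124|343)_J = -1 (Zolotarev's lemma cross-check).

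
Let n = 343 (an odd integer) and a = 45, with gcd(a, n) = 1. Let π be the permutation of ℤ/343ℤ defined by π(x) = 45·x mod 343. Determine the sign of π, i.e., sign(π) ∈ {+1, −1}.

-1

Orbit of 307 under x↦45x: [307, 95, 159, 295, 241, 212, 279]… (length divides ord_343(45)).
Cycle lengths of π_45 on ℤ/343ℤ: [294, 42, 6, 1]; 4 cycles in total.
4 cycles on 343: each ℓ→(−1)^(ℓ−1), product (−1)^339 = -1.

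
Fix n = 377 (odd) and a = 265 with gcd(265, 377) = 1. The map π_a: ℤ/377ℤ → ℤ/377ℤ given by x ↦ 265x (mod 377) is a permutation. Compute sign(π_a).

Orbit of 233 under x↦265x: [233, 294, 248, 122, 285, 125, 326]… (length divides ord_377(265)).
Cycle type of π: 28×12 + 14×2 + 4×3 + 1; total 18 cycles.
377 − 18 = 359 transpositions; sign(π) = (−1)^359 = -1.

-1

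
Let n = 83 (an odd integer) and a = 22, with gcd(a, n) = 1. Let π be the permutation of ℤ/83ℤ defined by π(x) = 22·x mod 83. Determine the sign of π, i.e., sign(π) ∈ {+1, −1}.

Orbit of 65 under x↦22x: [65, 19, 3, 66, 41, 72, 7]… (length divides ord_83(22)).
The orbit structure of x ↦ 22x mod 83: 2 orbits of sizes [82, 1].
83 − 2 = 81 transpositions; sign(π) = (−1)^81 = -1.

-1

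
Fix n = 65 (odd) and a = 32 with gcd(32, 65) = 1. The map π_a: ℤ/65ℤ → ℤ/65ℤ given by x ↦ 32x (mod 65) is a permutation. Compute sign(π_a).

Trace 4: π^k(4) = [4, 63, 1, 32, 49, 8, 61] for k=0..6.
Cycle type of π: 12×5 + 4 + 1; total 7 cycles.
With 7 cycles on 65 points, sign = (−1)^{65−7} = +1.
(32|65)_J = +1 (Zolotarev's lemma cross-check).

+1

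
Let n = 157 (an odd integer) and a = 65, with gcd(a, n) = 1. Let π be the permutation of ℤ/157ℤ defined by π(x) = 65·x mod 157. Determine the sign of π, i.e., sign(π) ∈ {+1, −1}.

Trace 134: π^k(134) = [134, 75, 8, 49, 45, 99, 155] for k=0..6.
4 cycles of lengths [52, 52, 52, 1].
With 4 cycles on 157 points, sign = (−1)^{157−4} = -1.
Check: (65/157) = -1 by Zolotarev.

-1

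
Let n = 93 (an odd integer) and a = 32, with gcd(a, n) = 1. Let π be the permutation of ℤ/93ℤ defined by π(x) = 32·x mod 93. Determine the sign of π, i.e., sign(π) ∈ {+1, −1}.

Trace 32: π^k(32) = [32, 1] for k=0..1.
The orbit structure of x ↦ 32x mod 93: 62 orbits of sizes [2, 2, 2, 2, 2, 2, 2, 2, 2, 2, 2, 2, 2, 2, 2, 2, 2, 2, 2, 2, 2, 2, 2, 2, 2, 2, 2, 2, 2, 2, 2, 1, 1, 1, 1, 1, 1, 1, 1, 1, 1, 1, 1, 1, 1, 1, 1, 1, 1, 1, 1, 1, 1, 1, 1, 1, 1, 1, 1, 1, 1, 1].
n − c = 93 − 62 = 31; sign = (−1)^31 = -1.
Via Zolotarev, sign(π_{32}) = (32|93) = -1.

-1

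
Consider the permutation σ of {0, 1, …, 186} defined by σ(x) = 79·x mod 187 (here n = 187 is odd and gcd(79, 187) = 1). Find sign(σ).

+1

Start at x=49: 49 → 131 → 64 → 7 → 179 → 116 → 1 → … (one orbit).
Cycle lengths of π_79 on ℤ/187ℤ: [80, 80, 16, 10, 1]; 5 cycles in total.
5 cycles on 187: each ℓ→(−1)^(ℓ−1), product (−1)^182 = +1.
Zolotarev: (79|187) = +1, matching the cycle-count sign.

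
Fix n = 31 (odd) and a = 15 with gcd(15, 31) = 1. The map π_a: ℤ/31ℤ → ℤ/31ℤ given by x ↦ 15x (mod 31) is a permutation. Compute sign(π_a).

-1

Orbit of 2 under x↦15x: [2, 30, 16, 23, 4, 29, 1]… (length divides ord_31(15)).
Cycle type of π: 10×3 + 1; total 4 cycles.
31 − 4 = 27 transpositions; sign(π) = (−1)^27 = -1.
(15|31)_J = -1 (Zolotarev's lemma cross-check).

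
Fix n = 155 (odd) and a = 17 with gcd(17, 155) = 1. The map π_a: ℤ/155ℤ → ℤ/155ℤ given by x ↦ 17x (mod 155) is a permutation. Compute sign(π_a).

+1

Trace 39: π^k(39) = [39, 43, 111, 27, 149, 53, 126] for k=0..6.
5 cycles of lengths [60, 60, 30, 4, 1].
Σ(ℓ_i−1) = 155−5 = 150; sign = (−1)^150 = +1.
The Jacobi symbol (17|155) = +1 (Zolotarev) agrees.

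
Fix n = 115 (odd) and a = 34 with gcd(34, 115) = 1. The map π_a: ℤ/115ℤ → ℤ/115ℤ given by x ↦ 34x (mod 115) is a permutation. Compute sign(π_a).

-1

Orbit of 41 under x↦34x: [41, 14, 16, 84, 96, 44, 1]… (length divides ord_115(34)).
Cycle lengths of π_34 on ℤ/115ℤ: [22, 22, 22, 22, 22, 2, 2, 1]; 8 cycles in total.
115 − 8 = 107 transpositions; sign(π) = (−1)^107 = -1.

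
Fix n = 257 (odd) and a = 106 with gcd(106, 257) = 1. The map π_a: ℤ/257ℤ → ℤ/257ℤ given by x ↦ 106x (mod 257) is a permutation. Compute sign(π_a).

Start at x=101: 101 → 169 → 181 → 168 → 75 → 240 → 254 → … (one orbit).
Decompose π into cycles: lengths [256, 1] (2 cycles, including the fixed point 0).
n − c = 257 − 2 = 255; sign = (−1)^255 = -1.
Via Zolotarev, sign(π_{106}) = (106|257) = -1.

-1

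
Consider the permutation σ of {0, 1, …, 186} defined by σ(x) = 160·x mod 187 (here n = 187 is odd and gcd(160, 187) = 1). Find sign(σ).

+1

Start at x=47: 47 → 40 → 42 → 175 → 137 → 41 → 15 → … (one orbit).
5 cycles of lengths [80, 80, 16, 10, 1].
5 cycles on 187: each ℓ→(−1)^(ℓ−1), product (−1)^182 = +1.
Via Zolotarev, sign(π_{160}) = (160|187) = +1.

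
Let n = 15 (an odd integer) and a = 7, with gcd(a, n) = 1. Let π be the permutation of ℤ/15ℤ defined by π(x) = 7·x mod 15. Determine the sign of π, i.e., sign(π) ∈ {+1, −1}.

Trace 4: π^k(4) = [4, 13, 1, 7] for k=0..3.
6 cycles of lengths [4, 4, 4, 1, 1, 1].
15 − 6 = 9 transpositions; sign(π) = (−1)^9 = -1.
The Jacobi symbol (7|15) = -1 (Zolotarev) agrees.

-1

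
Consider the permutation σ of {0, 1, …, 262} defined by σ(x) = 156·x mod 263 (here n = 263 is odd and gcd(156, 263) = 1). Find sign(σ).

Start at x=89: 89 → 208 → 99 → 190 → 184 → 37 → 249 → … (one orbit).
The orbit structure of x ↦ 156x mod 263: 3 orbits of sizes [131, 131, 1].
3 cycles on 263: each ℓ→(−1)^(ℓ−1), product (−1)^260 = +1.
Zolotarev: (156|263) = +1, matching the cycle-count sign.

+1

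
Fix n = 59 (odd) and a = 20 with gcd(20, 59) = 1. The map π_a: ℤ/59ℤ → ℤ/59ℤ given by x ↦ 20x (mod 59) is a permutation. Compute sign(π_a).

Start at x=46: 46 → 35 → 51 → 17 → 45 → 15 → 5 → … (one orbit).
The orbit structure of x ↦ 20x mod 59: 3 orbits of sizes [29, 29, 1].
sign(π) = (−1)^{n − #cycles} = (−1)^{59−3} = (−1)^56 = +1.
Zolotarev: (20|59) = +1, matching the cycle-count sign.

+1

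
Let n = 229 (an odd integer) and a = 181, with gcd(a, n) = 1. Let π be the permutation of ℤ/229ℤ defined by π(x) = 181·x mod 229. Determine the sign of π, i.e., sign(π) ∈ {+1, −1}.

+1

Orbit of 83 under x↦181x: [83, 138, 17, 100, 9, 26, 126]… (length divides ord_229(181)).
Cycle type of π: 114×2 + 1; total 3 cycles.
sign(π) = (−1)^{n − #cycles} = (−1)^{229−3} = (−1)^226 = +1.
Via Zolotarev, sign(π_{181}) = (181|229) = +1.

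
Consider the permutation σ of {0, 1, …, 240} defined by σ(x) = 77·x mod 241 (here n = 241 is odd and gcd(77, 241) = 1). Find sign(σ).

Trace 47: π^k(47) = [47, 4, 67, 98, 75, 232, 30] for k=0..6.
The orbit structure of x ↦ 77x mod 241: 3 orbits of sizes [120, 120, 1].
sign(π) = (−1)^{n − #cycles} = (−1)^{241−3} = (−1)^238 = +1.

+1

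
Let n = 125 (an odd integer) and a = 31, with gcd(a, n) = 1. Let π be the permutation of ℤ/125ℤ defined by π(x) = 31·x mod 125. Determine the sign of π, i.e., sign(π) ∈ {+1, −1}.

Start at x=26: 26 → 56 → 111 → 66 → 46 → 51 → 81 → … (one orbit).
Cycle type of π: 25×4 + 5×4 + 1×5; total 13 cycles.
Σ(ℓ_i−1) = 125−13 = 112; sign = (−1)^112 = +1.

+1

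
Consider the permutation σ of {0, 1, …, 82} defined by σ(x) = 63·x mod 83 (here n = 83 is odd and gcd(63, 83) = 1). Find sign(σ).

Trace 21: π^k(21) = [21, 78, 17, 75, 77, 37, 7] for k=0..6.
Decompose π into cycles: lengths [41, 41, 1] (3 cycles, including the fixed point 0).
n − c = 83 − 3 = 80; sign = (−1)^80 = +1.
(63|83)_J = +1 (Zolotarev's lemma cross-check).

+1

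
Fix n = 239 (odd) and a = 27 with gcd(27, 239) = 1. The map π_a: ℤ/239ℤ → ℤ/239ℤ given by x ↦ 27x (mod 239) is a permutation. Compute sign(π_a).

+1

Trace 157: π^k(157) = [157, 176, 211, 200, 142, 10, 31] for k=0..6.
Cycle type of π: 119×2 + 1; total 3 cycles.
Σ(ℓ_i−1) = 239−3 = 236; sign = (−1)^236 = +1.
Via Zolotarev, sign(π_{27}) = (27|239) = +1.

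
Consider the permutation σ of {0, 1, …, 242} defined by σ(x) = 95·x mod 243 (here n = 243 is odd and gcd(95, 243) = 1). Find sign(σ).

-1

Start at x=209: 209 → 172 → 59 → 16 → 62 → 58 → 164 → … (one orbit).
6 cycles of lengths [162, 54, 18, 6, 2, 1].
n − c = 243 − 6 = 237; sign = (−1)^237 = -1.
Via Zolotarev, sign(π_{95}) = (95|243) = -1.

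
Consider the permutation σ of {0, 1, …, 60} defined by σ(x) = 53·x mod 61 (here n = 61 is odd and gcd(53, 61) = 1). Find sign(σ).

-1

Start at x=8: 8 → 58 → 24 → 52 → 11 → 34 → 33 → … (one orbit).
Cycle lengths of π_53 on ℤ/61ℤ: [20, 20, 20, 1]; 4 cycles in total.
n − c = 61 − 4 = 57; sign = (−1)^57 = -1.
Check: (53/61) = -1 by Zolotarev.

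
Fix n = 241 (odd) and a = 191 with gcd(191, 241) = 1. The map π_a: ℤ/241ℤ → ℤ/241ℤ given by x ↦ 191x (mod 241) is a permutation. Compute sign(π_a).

+1

Orbit of 90 under x↦191x: [90, 79, 147, 121, 216, 45, 160]… (length divides ord_241(191)).
π_191 has 3 disjoint cycles with lengths [120, 120, 1] on {0,…,240}.
Σ(ℓ_i−1) = 241−3 = 238; sign = (−1)^238 = +1.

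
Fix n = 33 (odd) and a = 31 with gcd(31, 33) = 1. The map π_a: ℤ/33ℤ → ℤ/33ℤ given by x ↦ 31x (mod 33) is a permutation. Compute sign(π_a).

Orbit of 16 under x↦31x: [16, 1, 31, 4, 25]… (length divides ord_33(31)).
Cycle lengths of π_31 on ℤ/33ℤ: [5, 5, 5, 5, 5, 5, 1, 1, 1]; 9 cycles in total.
n − c = 33 − 9 = 24; sign = (−1)^24 = +1.
Check: (31/33) = +1 by Zolotarev.

+1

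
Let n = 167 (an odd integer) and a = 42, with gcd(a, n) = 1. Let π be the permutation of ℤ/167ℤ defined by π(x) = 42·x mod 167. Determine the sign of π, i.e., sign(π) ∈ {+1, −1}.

+1

Trace 3: π^k(3) = [3, 126, 115, 154, 122, 114, 112] for k=0..6.
3 cycles of lengths [83, 83, 1].
With 3 cycles on 167 points, sign = (−1)^{167−3} = +1.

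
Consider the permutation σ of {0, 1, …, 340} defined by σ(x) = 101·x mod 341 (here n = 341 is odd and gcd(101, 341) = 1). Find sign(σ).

-1

Orbit of 314 under x↦101x: [314, 1, 101, 312, 140, 159, 32]… (length divides ord_341(101)).
π_101 has 38 disjoint cycles with lengths [10, 10, 10, 10, 10, 10, 10, 10, 10, 10, 10, 10, 10, 10, 10, 10, 10, 10, 10, 10, 10, 10, 10, 10, 10, 10, 10, 10, 10, 10, 10, 5, 5, 5, 5, 5, 5, 1] on {0,…,340}.
With 38 cycles on 341 points, sign = (−1)^{341−38} = -1.
Zolotarev: (101|341) = -1, matching the cycle-count sign.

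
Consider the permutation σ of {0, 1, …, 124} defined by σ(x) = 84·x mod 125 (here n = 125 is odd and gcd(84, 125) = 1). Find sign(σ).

Orbit of 84 under x↦84x: [84, 56, 79, 11, 49, 116, 119]… (length divides ord_125(84)).
π_84 has 7 disjoint cycles with lengths [50, 50, 10, 10, 2, 2, 1] on {0,…,124}.
7 cycles on 125: each ℓ→(−1)^(ℓ−1), product (−1)^118 = +1.
Check: (84/125) = +1 by Zolotarev.

+1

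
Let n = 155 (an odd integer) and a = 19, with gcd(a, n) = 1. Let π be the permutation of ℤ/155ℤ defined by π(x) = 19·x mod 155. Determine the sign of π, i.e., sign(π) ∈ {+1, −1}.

Trace 39: π^k(39) = [39, 121, 129, 126, 69, 71, 109] for k=0..6.
π_19 has 9 disjoint cycles with lengths [30, 30, 30, 30, 15, 15, 2, 2, 1] on {0,…,154}.
sign(π) = (−1)^{n − #cycles} = (−1)^{155−9} = (−1)^146 = +1.
Zolotarev: (19|155) = +1, matching the cycle-count sign.

+1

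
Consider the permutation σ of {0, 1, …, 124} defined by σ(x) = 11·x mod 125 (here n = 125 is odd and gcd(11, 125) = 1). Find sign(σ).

+1

Orbit of 101 under x↦11x: [101, 111, 96, 56, 116, 26, 36]… (length divides ord_125(11)).
The orbit structure of x ↦ 11x mod 125: 13 orbits of sizes [25, 25, 25, 25, 5, 5, 5, 5, 1, 1, 1, 1, 1].
125 − 13 = 112 transpositions; sign(π) = (−1)^112 = +1.
The Jacobi symbol (11|125) = +1 (Zolotarev) agrees.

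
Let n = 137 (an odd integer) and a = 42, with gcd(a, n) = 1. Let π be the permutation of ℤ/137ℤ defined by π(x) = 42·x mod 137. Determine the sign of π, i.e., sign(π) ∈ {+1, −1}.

-1

Start at x=20: 20 → 18 → 71 → 105 → 26 → 133 → 106 → … (one orbit).
The orbit structure of x ↦ 42x mod 137: 2 orbits of sizes [136, 1].
With 2 cycles on 137 points, sign = (−1)^{137−2} = -1.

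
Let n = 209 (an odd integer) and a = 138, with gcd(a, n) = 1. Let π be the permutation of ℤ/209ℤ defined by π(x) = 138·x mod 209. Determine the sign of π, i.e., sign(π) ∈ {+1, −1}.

-1

Trace 16: π^k(16) = [16, 118, 191, 24, 177, 182, 36] for k=0..6.
6 cycles of lengths [90, 90, 10, 9, 9, 1].
209 − 6 = 203 transpositions; sign(π) = (−1)^203 = -1.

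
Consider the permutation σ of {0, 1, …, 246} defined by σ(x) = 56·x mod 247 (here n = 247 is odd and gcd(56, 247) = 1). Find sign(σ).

Start at x=56: 56 → 172 → 246 → 191 → 75 → 1 → 56 (one orbit).
The orbit structure of x ↦ 56x mod 247: 48 orbits of sizes [6, 6, 6, 6, 6, 6, 6, 6, 6, 6, 6, 6, 6, 6, 6, 6, 6, 6, 6, 6, 6, 6, 6, 6, 6, 6, 6, 6, 6, 6, 6, 6, 6, 6, 6, 6, 6, 6, 2, 2, 2, 2, 2, 2, 2, 2, 2, 1].
48 cycles on 247: each ℓ→(−1)^(ℓ−1), product (−1)^199 = -1.
Zolotarev: (56|247) = -1, matching the cycle-count sign.

-1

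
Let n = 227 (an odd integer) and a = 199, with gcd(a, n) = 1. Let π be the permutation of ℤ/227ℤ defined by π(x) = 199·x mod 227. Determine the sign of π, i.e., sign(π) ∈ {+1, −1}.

-1

Start at x=82: 82 → 201 → 47 → 46 → 74 → 198 → 131 → … (one orbit).
Cycle type of π: 226 + 1; total 2 cycles.
With 2 cycles on 227 points, sign = (−1)^{227−2} = -1.
Zolotarev: (199|227) = -1, matching the cycle-count sign.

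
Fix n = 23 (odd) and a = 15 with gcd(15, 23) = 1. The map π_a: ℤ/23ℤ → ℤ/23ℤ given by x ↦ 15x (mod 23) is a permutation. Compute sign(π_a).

-1

Start at x=18: 18 → 17 → 2 → 7 → 13 → 11 → 4 → … (one orbit).
Decompose π into cycles: lengths [22, 1] (2 cycles, including the fixed point 0).
n − c = 23 − 2 = 21; sign = (−1)^21 = -1.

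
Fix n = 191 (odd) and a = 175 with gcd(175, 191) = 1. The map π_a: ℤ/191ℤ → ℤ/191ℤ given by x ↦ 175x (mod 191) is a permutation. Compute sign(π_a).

-1

Start at x=129: 129 → 37 → 172 → 113 → 102 → 87 → 136 → … (one orbit).
π_175 has 2 disjoint cycles with lengths [190, 1] on {0,…,190}.
sign(π) = (−1)^{n − #cycles} = (−1)^{191−2} = (−1)^189 = -1.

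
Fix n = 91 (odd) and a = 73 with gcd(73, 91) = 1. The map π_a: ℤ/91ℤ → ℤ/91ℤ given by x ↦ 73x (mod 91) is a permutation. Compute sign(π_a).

Start at x=83: 83 → 53 → 47 → 64 → 31 → 79 → 34 → … (one orbit).
Cycle type of π: 12×6 + 6 + 4×3 + 1; total 11 cycles.
11 cycles on 91: each ℓ→(−1)^(ℓ−1), product (−1)^80 = +1.
Via Zolotarev, sign(π_{73}) = (73|91) = +1.

+1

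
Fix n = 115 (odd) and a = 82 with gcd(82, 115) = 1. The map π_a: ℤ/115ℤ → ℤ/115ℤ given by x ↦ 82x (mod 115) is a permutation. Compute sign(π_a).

Trace 78: π^k(78) = [78, 71, 72, 39, 93, 36, 77] for k=0..6.
Cycle type of π: 44×2 + 11×2 + 4 + 1; total 6 cycles.
115 − 6 = 109 transpositions; sign(π) = (−1)^109 = -1.

-1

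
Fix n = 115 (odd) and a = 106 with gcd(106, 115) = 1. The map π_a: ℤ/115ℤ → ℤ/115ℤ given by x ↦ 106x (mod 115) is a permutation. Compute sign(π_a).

-1

Trace 41: π^k(41) = [41, 91, 101, 11, 16, 86, 31] for k=0..6.
10 cycles of lengths [22, 22, 22, 22, 22, 1, 1, 1, 1, 1].
sign(π) = (−1)^{n − #cycles} = (−1)^{115−10} = (−1)^105 = -1.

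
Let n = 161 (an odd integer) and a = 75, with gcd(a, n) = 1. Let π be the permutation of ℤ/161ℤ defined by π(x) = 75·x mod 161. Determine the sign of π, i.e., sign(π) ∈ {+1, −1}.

Trace 150: π^k(150) = [150, 141, 110, 39, 27, 93, 52] for k=0..6.
π_75 has 6 disjoint cycles with lengths [66, 66, 11, 11, 6, 1] on {0,…,160}.
161 − 6 = 155 transpositions; sign(π) = (−1)^155 = -1.

-1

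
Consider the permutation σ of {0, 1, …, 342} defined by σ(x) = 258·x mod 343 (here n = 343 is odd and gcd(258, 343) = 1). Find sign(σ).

-1

Start at x=20: 20 → 15 → 97 → 330 → 76 → 57 → 300 → … (one orbit).
Decompose π into cycles: lengths [98, 98, 98, 14, 14, 14, 2, 2, 2, 1] (10 cycles, including the fixed point 0).
343 − 10 = 333 transpositions; sign(π) = (−1)^333 = -1.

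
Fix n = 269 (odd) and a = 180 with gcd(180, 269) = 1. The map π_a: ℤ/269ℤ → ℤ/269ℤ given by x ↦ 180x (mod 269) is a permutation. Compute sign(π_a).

+1

Start at x=41: 41 → 117 → 78 → 52 → 214 → 53 → 125 → … (one orbit).
Decompose π into cycles: lengths [67, 67, 67, 67, 1] (5 cycles, including the fixed point 0).
n − c = 269 − 5 = 264; sign = (−1)^264 = +1.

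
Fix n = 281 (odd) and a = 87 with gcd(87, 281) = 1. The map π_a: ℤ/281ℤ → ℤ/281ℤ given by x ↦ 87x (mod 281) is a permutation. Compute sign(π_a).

-1

Trace 163: π^k(163) = [163, 131, 157, 171, 265, 13, 7] for k=0..6.
Decompose π into cycles: lengths [280, 1] (2 cycles, including the fixed point 0).
sign(π) = (−1)^{n − #cycles} = (−1)^{281−2} = (−1)^279 = -1.
(87|281)_J = -1 (Zolotarev's lemma cross-check).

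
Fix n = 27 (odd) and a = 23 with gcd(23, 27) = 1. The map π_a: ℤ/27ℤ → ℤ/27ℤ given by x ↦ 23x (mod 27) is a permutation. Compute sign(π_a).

Orbit of 14 under x↦23x: [14, 25, 8, 22, 20, 1, 23]… (length divides ord_27(23)).
Cycle lengths of π_23 on ℤ/27ℤ: [18, 6, 2, 1]; 4 cycles in total.
4 cycles on 27: each ℓ→(−1)^(ℓ−1), product (−1)^23 = -1.
(23|27)_J = -1 (Zolotarev's lemma cross-check).

-1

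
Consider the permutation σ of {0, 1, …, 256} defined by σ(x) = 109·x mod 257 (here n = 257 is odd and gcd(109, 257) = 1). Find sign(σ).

-1

Start at x=209: 209 → 165 → 252 → 226 → 219 → 227 → 71 → … (one orbit).
Decompose π into cycles: lengths [256, 1] (2 cycles, including the fixed point 0).
n − c = 257 − 2 = 255; sign = (−1)^255 = -1.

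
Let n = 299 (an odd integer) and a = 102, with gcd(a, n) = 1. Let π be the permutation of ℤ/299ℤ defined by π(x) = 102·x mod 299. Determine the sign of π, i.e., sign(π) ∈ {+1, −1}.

+1

Start at x=37: 37 → 186 → 135 → 16 → 137 → 220 → 15 → … (one orbit).
Decompose π into cycles: lengths [132, 132, 22, 12, 1] (5 cycles, including the fixed point 0).
With 5 cycles on 299 points, sign = (−1)^{299−5} = +1.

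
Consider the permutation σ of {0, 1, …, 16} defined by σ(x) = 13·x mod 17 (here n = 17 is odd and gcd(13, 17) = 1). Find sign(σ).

+1

Trace 16: π^k(16) = [16, 4, 1, 13] for k=0..3.
Cycle type of π: 4×4 + 1; total 5 cycles.
sign(π) = (−1)^{n − #cycles} = (−1)^{17−5} = (−1)^12 = +1.
Check: (13/17) = +1 by Zolotarev.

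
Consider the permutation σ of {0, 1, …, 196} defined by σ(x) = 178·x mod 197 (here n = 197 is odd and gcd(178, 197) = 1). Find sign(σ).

Trace 36: π^k(36) = [36, 104, 191, 114, 1, 178, 164] for k=0..6.
29 cycles of lengths [7, 7, 7, 7, 7, 7, 7, 7, 7, 7, 7, 7, 7, 7, 7, 7, 7, 7, 7, 7, 7, 7, 7, 7, 7, 7, 7, 7, 1].
sign(π) = (−1)^{n − #cycles} = (−1)^{197−29} = (−1)^168 = +1.
(178|197)_J = +1 (Zolotarev's lemma cross-check).

+1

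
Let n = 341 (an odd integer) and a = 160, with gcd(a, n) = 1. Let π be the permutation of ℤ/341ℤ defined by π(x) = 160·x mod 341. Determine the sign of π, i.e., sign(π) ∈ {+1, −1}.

Orbit of 280 under x↦160x: [280, 129, 180, 156, 67, 149, 311]… (length divides ord_341(160)).
π_160 has 22 disjoint cycles with lengths [30, 30, 30, 30, 30, 30, 30, 30, 30, 30, 10, 3, 3, 3, 3, 3, 3, 3, 3, 3, 3, 1] on {0,…,340}.
Σ(ℓ_i−1) = 341−22 = 319; sign = (−1)^319 = -1.
Via Zolotarev, sign(π_{160}) = (160|341) = -1.

-1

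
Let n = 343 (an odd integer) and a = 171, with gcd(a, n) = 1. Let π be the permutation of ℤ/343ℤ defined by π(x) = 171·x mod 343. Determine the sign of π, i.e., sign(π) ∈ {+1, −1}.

-1

Trace 47: π^k(47) = [47, 148, 269, 37, 153, 95, 124] for k=0..6.
Cycle lengths of π_171 on ℤ/343ℤ: [294, 42, 6, 1]; 4 cycles in total.
sign(π) = (−1)^{n − #cycles} = (−1)^{343−4} = (−1)^339 = -1.
Check: (171/343) = -1 by Zolotarev.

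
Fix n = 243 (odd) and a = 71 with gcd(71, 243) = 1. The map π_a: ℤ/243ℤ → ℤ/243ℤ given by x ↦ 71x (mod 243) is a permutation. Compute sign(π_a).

Trace 199: π^k(199) = [199, 35, 55, 17, 235, 161, 10] for k=0..6.
Decompose π into cycles: lengths [54, 54, 54, 18, 18, 18, 6, 6, 6, 2, 2, 2, 2, 1] (14 cycles, including the fixed point 0).
sign(π) = (−1)^{n − #cycles} = (−1)^{243−14} = (−1)^229 = -1.
Check: (71/243) = -1 by Zolotarev.

-1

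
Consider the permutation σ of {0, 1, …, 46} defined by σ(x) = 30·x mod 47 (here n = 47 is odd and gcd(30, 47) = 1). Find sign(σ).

-1

Trace 38: π^k(38) = [38, 12, 31, 37, 29, 24, 15] for k=0..6.
2 cycles of lengths [46, 1].
Σ(ℓ_i−1) = 47−2 = 45; sign = (−1)^45 = -1.
(30|47)_J = -1 (Zolotarev's lemma cross-check).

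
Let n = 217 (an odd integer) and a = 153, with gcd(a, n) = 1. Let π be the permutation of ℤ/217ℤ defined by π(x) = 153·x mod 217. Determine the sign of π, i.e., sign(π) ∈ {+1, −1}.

Orbit of 78 under x↦153x: [78, 216, 64, 27, 8, 139, 1]… (length divides ord_217(153)).
Cycle type of π: 10×21 + 2×3 + 1; total 25 cycles.
With 25 cycles on 217 points, sign = (−1)^{217−25} = +1.
Check: (153/217) = +1 by Zolotarev.

+1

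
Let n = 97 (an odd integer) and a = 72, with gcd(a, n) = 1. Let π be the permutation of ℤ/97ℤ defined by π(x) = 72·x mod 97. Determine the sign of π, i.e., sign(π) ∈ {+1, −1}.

+1

Start at x=89: 89 → 6 → 44 → 64 → 49 → 36 → 70 → … (one orbit).
The orbit structure of x ↦ 72x mod 97: 3 orbits of sizes [48, 48, 1].
3 cycles on 97: each ℓ→(−1)^(ℓ−1), product (−1)^94 = +1.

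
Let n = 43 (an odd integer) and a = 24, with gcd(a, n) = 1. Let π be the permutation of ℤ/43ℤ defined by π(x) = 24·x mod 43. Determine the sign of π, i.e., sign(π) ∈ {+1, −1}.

Trace 14: π^k(14) = [14, 35, 23, 36, 4, 10, 25] for k=0..6.
π_24 has 3 disjoint cycles with lengths [21, 21, 1] on {0,…,42}.
sign(π) = (−1)^{n − #cycles} = (−1)^{43−3} = (−1)^40 = +1.

+1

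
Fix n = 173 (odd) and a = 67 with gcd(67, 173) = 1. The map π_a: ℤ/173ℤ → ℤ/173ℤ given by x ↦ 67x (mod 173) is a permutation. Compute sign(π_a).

+1

Start at x=122: 122 → 43 → 113 → 132 → 21 → 23 → 157 → … (one orbit).
The orbit structure of x ↦ 67x mod 173: 3 orbits of sizes [86, 86, 1].
Σ(ℓ_i−1) = 173−3 = 170; sign = (−1)^170 = +1.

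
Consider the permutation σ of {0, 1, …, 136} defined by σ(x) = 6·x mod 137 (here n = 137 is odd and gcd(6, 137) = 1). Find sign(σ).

-1

Trace 80: π^k(80) = [80, 69, 3, 18, 108, 100, 52] for k=0..6.
π_6 has 2 disjoint cycles with lengths [136, 1] on {0,…,136}.
n − c = 137 − 2 = 135; sign = (−1)^135 = -1.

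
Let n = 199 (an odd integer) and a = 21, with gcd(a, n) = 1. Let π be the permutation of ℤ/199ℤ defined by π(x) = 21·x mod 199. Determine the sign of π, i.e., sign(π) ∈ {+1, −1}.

-1

Orbit of 180 under x↦21x: [180, 198, 178, 156, 92, 141, 175]… (length divides ord_199(21)).
The orbit structure of x ↦ 21x mod 199: 12 orbits of sizes [18, 18, 18, 18, 18, 18, 18, 18, 18, 18, 18, 1].
199 − 12 = 187 transpositions; sign(π) = (−1)^187 = -1.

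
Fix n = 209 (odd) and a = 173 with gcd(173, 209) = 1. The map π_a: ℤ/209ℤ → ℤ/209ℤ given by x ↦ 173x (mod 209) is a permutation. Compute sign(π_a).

Start at x=25: 25 → 145 → 5 → 29 → 1 → 173 → 42 → … (one orbit).
Cycle lengths of π_173 on ℤ/209ℤ: [90, 90, 18, 10, 1]; 5 cycles in total.
Σ(ℓ_i−1) = 209−5 = 204; sign = (−1)^204 = +1.
Via Zolotarev, sign(π_{173}) = (173|209) = +1.

+1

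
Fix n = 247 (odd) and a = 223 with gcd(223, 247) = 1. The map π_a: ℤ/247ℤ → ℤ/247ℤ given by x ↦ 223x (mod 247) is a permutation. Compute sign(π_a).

Orbit of 32 under x↦223x: [32, 220, 154, 9, 31, 244, 72]… (length divides ord_247(223)).
9 cycles of lengths [36, 36, 36, 36, 36, 36, 18, 12, 1].
Σ(ℓ_i−1) = 247−9 = 238; sign = (−1)^238 = +1.
Check: (223/247) = +1 by Zolotarev.

+1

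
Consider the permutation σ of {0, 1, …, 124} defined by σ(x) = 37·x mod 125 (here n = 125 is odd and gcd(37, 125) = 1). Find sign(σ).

-1

Trace 122: π^k(122) = [122, 14, 18, 41, 17, 4, 23] for k=0..6.
4 cycles of lengths [100, 20, 4, 1].
125 − 4 = 121 transpositions; sign(π) = (−1)^121 = -1.
Check: (37/125) = -1 by Zolotarev.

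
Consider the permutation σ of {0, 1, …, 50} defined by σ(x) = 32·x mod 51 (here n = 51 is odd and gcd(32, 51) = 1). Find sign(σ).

Orbit of 1 under x↦32x: [1, 32, 4, 26, 16, 2, 13]… (length divides ord_51(32)).
π_32 has 8 disjoint cycles with lengths [8, 8, 8, 8, 8, 8, 2, 1] on {0,…,50}.
n − c = 51 − 8 = 43; sign = (−1)^43 = -1.

-1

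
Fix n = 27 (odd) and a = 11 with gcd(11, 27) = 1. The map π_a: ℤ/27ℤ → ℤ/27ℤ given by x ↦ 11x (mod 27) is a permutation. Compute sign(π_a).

-1

Start at x=19: 19 → 20 → 4 → 17 → 25 → 5 → 1 → … (one orbit).
4 cycles of lengths [18, 6, 2, 1].
With 4 cycles on 27 points, sign = (−1)^{27−4} = -1.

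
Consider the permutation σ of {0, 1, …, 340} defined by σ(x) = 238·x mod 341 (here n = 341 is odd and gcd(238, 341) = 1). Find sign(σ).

Orbit of 38 under x↦238x: [38, 178, 80, 285, 312, 259, 262]… (length divides ord_341(238)).
Cycle type of π: 30×11 + 10 + 1; total 13 cycles.
With 13 cycles on 341 points, sign = (−1)^{341−13} = +1.
Via Zolotarev, sign(π_{238}) = (238|341) = +1.

+1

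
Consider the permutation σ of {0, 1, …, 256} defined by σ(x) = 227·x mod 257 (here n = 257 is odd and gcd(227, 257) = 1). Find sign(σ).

+1

Start at x=197: 197 → 1 → 227 → 129 → 242 → 193 → 121 → … (one orbit).
π_227 has 9 disjoint cycles with lengths [32, 32, 32, 32, 32, 32, 32, 32, 1] on {0,…,256}.
n − c = 257 − 9 = 248; sign = (−1)^248 = +1.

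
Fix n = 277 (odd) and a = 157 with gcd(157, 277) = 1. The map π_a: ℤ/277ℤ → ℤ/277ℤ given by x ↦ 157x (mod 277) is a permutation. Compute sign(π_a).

Start at x=1: 1 → 157 → 273 → 203 → 16 → 19 → 213 → … (one orbit).
Cycle type of π: 23×12 + 1; total 13 cycles.
277 − 13 = 264 transpositions; sign(π) = (−1)^264 = +1.
Check: (157/277) = +1 by Zolotarev.

+1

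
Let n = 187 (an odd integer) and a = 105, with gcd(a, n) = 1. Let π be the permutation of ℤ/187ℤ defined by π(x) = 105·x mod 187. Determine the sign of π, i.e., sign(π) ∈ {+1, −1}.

+1

Orbit of 144 under x↦105x: [144, 160, 157, 29, 53, 142, 137]… (length divides ord_187(105)).
Cycle lengths of π_105 on ℤ/187ℤ: [80, 80, 16, 10, 1]; 5 cycles in total.
187 − 5 = 182 transpositions; sign(π) = (−1)^182 = +1.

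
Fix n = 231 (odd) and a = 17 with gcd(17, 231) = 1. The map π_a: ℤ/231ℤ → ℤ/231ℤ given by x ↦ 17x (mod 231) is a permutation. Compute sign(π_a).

-1

Trace 130: π^k(130) = [130, 131, 148, 206, 37, 167, 67] for k=0..6.
π_17 has 14 disjoint cycles with lengths [30, 30, 30, 30, 30, 30, 10, 10, 10, 6, 6, 6, 2, 1] on {0,…,230}.
231 − 14 = 217 transpositions; sign(π) = (−1)^217 = -1.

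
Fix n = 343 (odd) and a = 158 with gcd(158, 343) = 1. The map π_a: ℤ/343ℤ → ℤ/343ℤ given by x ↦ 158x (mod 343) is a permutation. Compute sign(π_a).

Trace 100: π^k(100) = [100, 22, 46, 65, 323, 270, 128] for k=0..6.
Cycle lengths of π_158 on ℤ/343ℤ: [147, 147, 21, 21, 3, 3, 1]; 7 cycles in total.
Σ(ℓ_i−1) = 343−7 = 336; sign = (−1)^336 = +1.

+1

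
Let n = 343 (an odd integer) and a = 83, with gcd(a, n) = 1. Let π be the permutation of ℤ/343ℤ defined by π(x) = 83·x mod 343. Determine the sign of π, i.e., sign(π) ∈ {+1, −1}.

-1

Orbit of 134 under x↦83x: [134, 146, 113, 118, 190, 335, 22]… (length divides ord_343(83)).
Decompose π into cycles: lengths [98, 98, 98, 14, 14, 14, 2, 2, 2, 1] (10 cycles, including the fixed point 0).
sign(π) = (−1)^{n − #cycles} = (−1)^{343−10} = (−1)^333 = -1.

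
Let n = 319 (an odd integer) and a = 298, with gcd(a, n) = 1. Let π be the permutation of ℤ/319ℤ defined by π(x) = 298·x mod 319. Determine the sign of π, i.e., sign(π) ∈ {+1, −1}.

-1

Orbit of 188 under x↦298x: [188, 199, 287, 34, 243, 1, 298]… (length divides ord_319(298)).
The orbit structure of x ↦ 298x mod 319: 22 orbits of sizes [28, 28, 28, 28, 28, 28, 28, 28, 28, 28, 28, 1, 1, 1, 1, 1, 1, 1, 1, 1, 1, 1].
22 cycles on 319: each ℓ→(−1)^(ℓ−1), product (−1)^297 = -1.
Check: (298/319) = -1 by Zolotarev.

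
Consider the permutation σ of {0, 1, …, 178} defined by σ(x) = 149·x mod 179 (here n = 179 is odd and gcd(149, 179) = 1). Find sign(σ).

+1

Orbit of 149 under x↦149x: [149, 5, 29, 25, 145, 125, 9]… (length divides ord_179(149)).
Cycle type of π: 89×2 + 1; total 3 cycles.
n − c = 179 − 3 = 176; sign = (−1)^176 = +1.
(149|179)_J = +1 (Zolotarev's lemma cross-check).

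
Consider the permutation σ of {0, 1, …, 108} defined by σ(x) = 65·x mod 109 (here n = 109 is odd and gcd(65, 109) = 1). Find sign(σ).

-1

Orbit of 42 under x↦65x: [42, 5, 107, 88, 52, 1, 65]… (length divides ord_109(65)).
π_65 has 2 disjoint cycles with lengths [108, 1] on {0,…,108}.
Σ(ℓ_i−1) = 109−2 = 107; sign = (−1)^107 = -1.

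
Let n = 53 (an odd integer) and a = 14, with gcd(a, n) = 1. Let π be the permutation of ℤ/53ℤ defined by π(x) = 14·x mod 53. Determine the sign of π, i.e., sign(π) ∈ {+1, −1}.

Start at x=28: 28 → 21 → 29 → 35 → 13 → 23 → 4 → … (one orbit).
Cycle lengths of π_14 on ℤ/53ℤ: [52, 1]; 2 cycles in total.
sign(π) = (−1)^{n − #cycles} = (−1)^{53−2} = (−1)^51 = -1.

-1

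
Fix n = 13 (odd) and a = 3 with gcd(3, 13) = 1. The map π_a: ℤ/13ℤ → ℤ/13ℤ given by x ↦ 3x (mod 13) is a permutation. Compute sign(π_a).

Orbit of 9 under x↦3x: [9, 1, 3]… (length divides ord_13(3)).
Cycle type of π: 3×4 + 1; total 5 cycles.
n − c = 13 − 5 = 8; sign = (−1)^8 = +1.

+1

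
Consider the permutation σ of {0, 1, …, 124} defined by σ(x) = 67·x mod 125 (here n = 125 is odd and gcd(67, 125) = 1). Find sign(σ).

-1

Trace 44: π^k(44) = [44, 73, 16, 72, 74, 83, 61] for k=0..6.
4 cycles of lengths [100, 20, 4, 1].
With 4 cycles on 125 points, sign = (−1)^{125−4} = -1.
Zolotarev: (67|125) = -1, matching the cycle-count sign.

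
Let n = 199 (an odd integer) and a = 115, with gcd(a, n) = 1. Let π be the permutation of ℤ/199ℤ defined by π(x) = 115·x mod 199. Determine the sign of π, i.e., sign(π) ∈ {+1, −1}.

+1

Trace 65: π^k(65) = [65, 112, 144, 43, 169, 132, 56] for k=0..6.
π_115 has 3 disjoint cycles with lengths [99, 99, 1] on {0,…,198}.
199 − 3 = 196 transpositions; sign(π) = (−1)^196 = +1.
Zolotarev: (115|199) = +1, matching the cycle-count sign.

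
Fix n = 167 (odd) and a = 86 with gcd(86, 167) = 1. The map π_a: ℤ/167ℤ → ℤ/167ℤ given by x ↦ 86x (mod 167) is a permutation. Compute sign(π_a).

Start at x=89: 89 → 139 → 97 → 159 → 147 → 117 → 42 → … (one orbit).
The orbit structure of x ↦ 86x mod 167: 2 orbits of sizes [166, 1].
2 cycles on 167: each ℓ→(−1)^(ℓ−1), product (−1)^165 = -1.

-1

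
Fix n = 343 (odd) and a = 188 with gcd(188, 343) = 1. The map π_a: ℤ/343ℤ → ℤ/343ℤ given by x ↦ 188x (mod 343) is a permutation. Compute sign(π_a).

Start at x=316: 316 → 69 → 281 → 6 → 99 → 90 → 113 → … (one orbit).
10 cycles of lengths [98, 98, 98, 14, 14, 14, 2, 2, 2, 1].
10 cycles on 343: each ℓ→(−1)^(ℓ−1), product (−1)^333 = -1.
Via Zolotarev, sign(π_{188}) = (188|343) = -1.

-1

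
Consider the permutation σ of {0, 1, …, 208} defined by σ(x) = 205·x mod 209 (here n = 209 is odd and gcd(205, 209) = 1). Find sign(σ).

+1

Orbit of 184 under x↦205x: [184, 100, 18, 137, 79, 102, 10]… (length divides ord_209(205)).
Cycle type of π: 90×2 + 18 + 10 + 1; total 5 cycles.
Σ(ℓ_i−1) = 209−5 = 204; sign = (−1)^204 = +1.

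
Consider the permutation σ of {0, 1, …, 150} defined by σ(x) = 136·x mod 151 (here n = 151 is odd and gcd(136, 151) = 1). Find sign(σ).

+1

Start at x=38: 38 → 34 → 94 → 100 → 10 → 1 → 136 → … (one orbit).
Decompose π into cycles: lengths [75, 75, 1] (3 cycles, including the fixed point 0).
151 − 3 = 148 transpositions; sign(π) = (−1)^148 = +1.
(136|151)_J = +1 (Zolotarev's lemma cross-check).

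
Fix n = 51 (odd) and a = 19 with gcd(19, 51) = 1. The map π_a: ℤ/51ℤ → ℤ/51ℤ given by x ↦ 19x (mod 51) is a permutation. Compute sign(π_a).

+1

Trace 25: π^k(25) = [25, 16, 49, 13, 43, 1, 19] for k=0..6.
The orbit structure of x ↦ 19x mod 51: 9 orbits of sizes [8, 8, 8, 8, 8, 8, 1, 1, 1].
9 cycles on 51: each ℓ→(−1)^(ℓ−1), product (−1)^42 = +1.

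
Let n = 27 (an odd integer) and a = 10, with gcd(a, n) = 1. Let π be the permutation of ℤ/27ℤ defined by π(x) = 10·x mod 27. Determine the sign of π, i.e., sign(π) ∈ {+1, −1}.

+1

Trace 10: π^k(10) = [10, 19, 1] for k=0..2.
The orbit structure of x ↦ 10x mod 27: 15 orbits of sizes [3, 3, 3, 3, 3, 3, 1, 1, 1, 1, 1, 1, 1, 1, 1].
15 cycles on 27: each ℓ→(−1)^(ℓ−1), product (−1)^12 = +1.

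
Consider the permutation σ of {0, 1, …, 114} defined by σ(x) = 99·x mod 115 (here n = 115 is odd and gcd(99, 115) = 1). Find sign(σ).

Start at x=34: 34 → 31 → 79 → 1 → 99 → 26 → 44 → … (one orbit).
The orbit structure of x ↦ 99x mod 115: 8 orbits of sizes [22, 22, 22, 22, 22, 2, 2, 1].
With 8 cycles on 115 points, sign = (−1)^{115−8} = -1.

-1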